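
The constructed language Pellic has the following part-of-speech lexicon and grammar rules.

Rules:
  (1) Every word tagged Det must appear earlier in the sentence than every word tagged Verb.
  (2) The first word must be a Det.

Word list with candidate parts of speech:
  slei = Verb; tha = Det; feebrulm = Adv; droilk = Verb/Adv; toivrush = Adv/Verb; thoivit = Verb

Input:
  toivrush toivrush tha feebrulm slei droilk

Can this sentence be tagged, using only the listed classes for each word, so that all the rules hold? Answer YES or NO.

Candidates per position — 1:toivrush {Adv,Verb}; 2:toivrush {Adv,Verb}; 3:tha {Det}; 4:feebrulm {Adv}; 5:slei {Verb}; 6:droilk {Verb,Adv}.
Rule 2 cannot be satisfied by any choice of tags from the lexicon.
So there is no consistent tagging.

NO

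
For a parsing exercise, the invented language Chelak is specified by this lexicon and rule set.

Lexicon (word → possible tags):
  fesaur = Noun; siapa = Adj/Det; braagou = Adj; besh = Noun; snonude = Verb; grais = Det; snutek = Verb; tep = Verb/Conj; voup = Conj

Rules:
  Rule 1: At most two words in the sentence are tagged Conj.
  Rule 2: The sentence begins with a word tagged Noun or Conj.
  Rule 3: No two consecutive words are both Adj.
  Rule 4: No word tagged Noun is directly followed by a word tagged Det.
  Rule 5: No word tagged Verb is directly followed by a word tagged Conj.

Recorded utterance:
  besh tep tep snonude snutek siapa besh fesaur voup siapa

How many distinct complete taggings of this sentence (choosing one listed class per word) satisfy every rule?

Candidates per position — 1:besh {Noun}; 2:tep {Verb,Conj}; 3:tep {Verb,Conj}; 4:snonude {Verb}; 5:snutek {Verb}; 6:siapa {Adj,Det}; 7:besh {Noun}; 8:fesaur {Noun}; 9:voup {Conj}; 10:siapa {Adj,Det}.
There are 16 candidate sequences in total.
Checking each against the rules leaves 8 sequences.
Count = 8.

8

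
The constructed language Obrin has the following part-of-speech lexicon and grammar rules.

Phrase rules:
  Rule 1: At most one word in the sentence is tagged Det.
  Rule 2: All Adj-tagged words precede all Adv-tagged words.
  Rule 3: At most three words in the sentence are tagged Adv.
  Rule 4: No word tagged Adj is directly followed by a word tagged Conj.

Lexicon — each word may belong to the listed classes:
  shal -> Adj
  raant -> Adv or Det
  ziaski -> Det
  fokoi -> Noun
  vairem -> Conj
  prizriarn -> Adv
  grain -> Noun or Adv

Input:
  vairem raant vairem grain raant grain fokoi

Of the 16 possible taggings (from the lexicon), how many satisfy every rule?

Candidates per position — 1:vairem {Conj}; 2:raant {Adv,Det}; 3:vairem {Conj}; 4:grain {Noun,Adv}; 5:raant {Adv,Det}; 6:grain {Noun,Adv}; 7:fokoi {Noun}.
There are 16 candidate sequences in total.
Checking each against the rules leaves 11 sequences.
Count = 11.

11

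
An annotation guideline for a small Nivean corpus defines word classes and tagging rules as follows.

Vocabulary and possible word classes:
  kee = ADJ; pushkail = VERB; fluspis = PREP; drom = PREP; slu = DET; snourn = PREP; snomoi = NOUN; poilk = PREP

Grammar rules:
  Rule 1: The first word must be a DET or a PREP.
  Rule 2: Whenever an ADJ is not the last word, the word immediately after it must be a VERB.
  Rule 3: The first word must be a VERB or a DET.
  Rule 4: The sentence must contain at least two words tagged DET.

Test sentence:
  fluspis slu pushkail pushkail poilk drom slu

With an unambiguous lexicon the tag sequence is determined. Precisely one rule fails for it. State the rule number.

3

Fixed tagging: PREP DET VERB VERB PREP PREP DET.
Checking each rule: R1 ok, R2 ok, R3 fails, R4 ok.
Only rule 3 fails.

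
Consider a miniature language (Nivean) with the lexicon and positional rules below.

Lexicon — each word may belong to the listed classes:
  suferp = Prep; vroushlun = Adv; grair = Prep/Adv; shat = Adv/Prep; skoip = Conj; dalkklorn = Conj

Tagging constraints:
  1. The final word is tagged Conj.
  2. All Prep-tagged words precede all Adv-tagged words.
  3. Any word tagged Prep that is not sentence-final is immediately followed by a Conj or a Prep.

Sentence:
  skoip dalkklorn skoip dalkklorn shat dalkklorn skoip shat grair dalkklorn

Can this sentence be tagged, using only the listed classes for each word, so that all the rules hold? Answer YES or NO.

YES

Candidates per position — 1:skoip {Conj}; 2:dalkklorn {Conj}; 3:skoip {Conj}; 4:dalkklorn {Conj}; 5:shat {Adv,Prep}; 6:dalkklorn {Conj}; 7:skoip {Conj}; 8:shat {Adv,Prep}; 9:grair {Prep,Adv}; 10:dalkklorn {Conj}.
One satisfying assignment: Conj Conj Conj Conj Prep Conj Conj Adv Adv Conj.
Rule-by-rule: rule 1 ok; rule 2 ok; rule 3 ok.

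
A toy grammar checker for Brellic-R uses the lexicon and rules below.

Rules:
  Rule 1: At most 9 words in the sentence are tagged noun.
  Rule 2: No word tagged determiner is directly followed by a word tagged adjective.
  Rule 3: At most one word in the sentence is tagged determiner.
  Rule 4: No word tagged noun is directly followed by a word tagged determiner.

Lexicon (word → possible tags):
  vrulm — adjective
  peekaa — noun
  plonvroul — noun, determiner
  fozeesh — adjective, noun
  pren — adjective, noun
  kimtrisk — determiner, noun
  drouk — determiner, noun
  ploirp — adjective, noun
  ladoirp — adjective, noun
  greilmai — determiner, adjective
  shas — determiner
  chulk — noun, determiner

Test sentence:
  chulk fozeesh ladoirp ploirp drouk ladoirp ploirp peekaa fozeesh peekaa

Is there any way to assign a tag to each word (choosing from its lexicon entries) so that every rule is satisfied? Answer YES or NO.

YES

Candidates per position — 1:chulk {noun,determiner}; 2:fozeesh {adjective,noun}; 3:ladoirp {adjective,noun}; 4:ploirp {adjective,noun}; 5:drouk {determiner,noun}; 6:ladoirp {adjective,noun}; 7:ploirp {adjective,noun}; 8:peekaa {noun}; 9:fozeesh {adjective,noun}; 10:peekaa {noun}.
One satisfying assignment: noun noun noun noun noun adjective adjective noun noun noun.
Checking: rule 1 holds; rule 2 holds; rule 3 holds; rule 4 holds.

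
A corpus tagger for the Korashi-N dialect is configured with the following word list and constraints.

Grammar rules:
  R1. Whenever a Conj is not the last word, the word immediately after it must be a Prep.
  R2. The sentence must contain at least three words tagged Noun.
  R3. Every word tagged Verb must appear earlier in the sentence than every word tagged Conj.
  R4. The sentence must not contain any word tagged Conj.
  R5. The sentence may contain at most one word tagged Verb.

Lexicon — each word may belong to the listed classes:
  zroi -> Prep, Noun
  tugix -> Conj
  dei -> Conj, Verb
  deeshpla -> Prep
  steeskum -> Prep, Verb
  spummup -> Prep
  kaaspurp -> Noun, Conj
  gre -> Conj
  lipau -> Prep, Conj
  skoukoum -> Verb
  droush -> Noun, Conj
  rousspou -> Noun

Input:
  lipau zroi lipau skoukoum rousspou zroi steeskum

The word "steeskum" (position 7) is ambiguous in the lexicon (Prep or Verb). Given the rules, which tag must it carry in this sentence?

Candidates per position — 1:lipau {Prep,Conj}; 2:zroi {Prep,Noun}; 3:lipau {Prep,Conj}; 4:skoukoum {Verb}; 5:rousspou {Noun}; 6:zroi {Prep,Noun}; 7:steeskum {Prep,Verb}.
If word 1 were Conj, no tagging could satisfy rule 3; so word 1 is Prep.
If word 2 were Prep, no tagging could satisfy rule 2; so word 2 is Noun.
If word 3 were Conj, no tagging could satisfy rule 1; so word 3 is Prep.
If word 6 were Prep, no tagging could satisfy rule 2; so word 6 is Noun.
If word 7 were Verb, no tagging could satisfy rule 5; so word 7 is Prep.
The unique satisfying tagging is: Prep Noun Prep Verb Noun Noun Prep.
Verifying each rule — rule 1 ✓; rule 2 ✓; rule 3 ✓; rule 4 ✓; rule 5 ✓.

Prep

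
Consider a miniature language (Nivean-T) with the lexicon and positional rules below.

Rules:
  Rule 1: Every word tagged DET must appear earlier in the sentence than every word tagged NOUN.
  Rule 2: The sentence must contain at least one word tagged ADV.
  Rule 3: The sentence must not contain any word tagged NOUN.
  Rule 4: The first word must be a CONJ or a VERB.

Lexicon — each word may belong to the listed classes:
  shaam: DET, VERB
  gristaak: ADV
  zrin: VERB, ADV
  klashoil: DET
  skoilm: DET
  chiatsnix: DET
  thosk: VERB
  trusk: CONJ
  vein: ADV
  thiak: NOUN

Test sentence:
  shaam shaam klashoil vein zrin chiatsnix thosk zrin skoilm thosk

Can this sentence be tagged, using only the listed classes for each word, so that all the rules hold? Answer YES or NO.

Candidates per position — 1:shaam {DET,VERB}; 2:shaam {DET,VERB}; 3:klashoil {DET}; 4:vein {ADV}; 5:zrin {VERB,ADV}; 6:chiatsnix {DET}; 7:thosk {VERB}; 8:zrin {VERB,ADV}; 9:skoilm {DET}; 10:thosk {VERB}.
One satisfying assignment: VERB DET DET ADV ADV DET VERB ADV DET VERB.
Rule-by-rule: rule 1 satisfied; rule 2 satisfied; rule 3 satisfied; rule 4 satisfied.

YES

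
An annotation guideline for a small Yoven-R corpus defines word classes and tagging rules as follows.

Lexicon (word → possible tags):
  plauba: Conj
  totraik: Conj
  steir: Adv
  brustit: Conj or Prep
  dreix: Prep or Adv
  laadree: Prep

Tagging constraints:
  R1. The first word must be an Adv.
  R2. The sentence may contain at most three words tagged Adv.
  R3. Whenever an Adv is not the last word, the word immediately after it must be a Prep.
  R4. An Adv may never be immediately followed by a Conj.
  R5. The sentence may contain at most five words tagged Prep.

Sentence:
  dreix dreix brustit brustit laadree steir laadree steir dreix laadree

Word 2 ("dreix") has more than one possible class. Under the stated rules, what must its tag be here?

Candidates per position — 1:dreix {Prep,Adv}; 2:dreix {Prep,Adv}; 3:brustit {Conj,Prep}; 4:brustit {Conj,Prep}; 5:laadree {Prep}; 6:steir {Adv}; 7:laadree {Prep}; 8:steir {Adv}; 9:dreix {Prep,Adv}; 10:laadree {Prep}.
If word 1 were Prep, no tagging could satisfy rule 1; so word 1 is Adv.
If word 2 were Adv, no tagging could satisfy rule 2; so word 2 is Prep.
If word 9 were Adv, no tagging could satisfy rule 2; so word 9 is Prep.
If word 3 were Prep, no tagging could satisfy rule 5; so word 3 is Conj.
If word 4 were Prep, no tagging could satisfy rule 5; so word 4 is Conj.
The only consistent sequence is: Adv Prep Conj Conj Prep Adv Prep Adv Prep Prep.
Rule-by-rule: rule 1 ✓; rule 2 ✓; rule 3 ✓; rule 4 ✓; rule 5 ✓.

Prep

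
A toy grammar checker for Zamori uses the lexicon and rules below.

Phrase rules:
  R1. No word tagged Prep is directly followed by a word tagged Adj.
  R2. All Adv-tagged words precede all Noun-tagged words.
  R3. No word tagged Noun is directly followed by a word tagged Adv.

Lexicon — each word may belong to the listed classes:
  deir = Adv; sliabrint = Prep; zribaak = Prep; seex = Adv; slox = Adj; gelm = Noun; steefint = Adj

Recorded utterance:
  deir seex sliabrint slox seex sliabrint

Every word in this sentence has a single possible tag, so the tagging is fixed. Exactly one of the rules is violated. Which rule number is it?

1

Fixed tagging: Adv Adv Prep Adj Adv Prep.
Rule check: R1 ✗, R2 ✓, R3 ✓.
Only rule 1 fails.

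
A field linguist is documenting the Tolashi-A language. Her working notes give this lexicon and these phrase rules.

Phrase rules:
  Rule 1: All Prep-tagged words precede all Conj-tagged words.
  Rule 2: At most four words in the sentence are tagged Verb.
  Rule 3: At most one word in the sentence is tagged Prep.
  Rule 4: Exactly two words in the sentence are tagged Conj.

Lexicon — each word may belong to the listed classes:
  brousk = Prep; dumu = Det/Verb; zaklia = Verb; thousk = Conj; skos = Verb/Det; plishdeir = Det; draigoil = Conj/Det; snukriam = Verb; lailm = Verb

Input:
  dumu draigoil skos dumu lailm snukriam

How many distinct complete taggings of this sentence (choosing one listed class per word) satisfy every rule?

0

Candidates per position — 1:dumu {Det,Verb}; 2:draigoil {Conj,Det}; 3:skos {Verb,Det}; 4:dumu {Det,Verb}; 5:lailm {Verb}; 6:snukriam {Verb}.
There are 16 candidate sequences in total.
Rule 4 cannot be satisfied by any choice of tags from the lexicon.
So there is no consistent tagging.
Count = 0.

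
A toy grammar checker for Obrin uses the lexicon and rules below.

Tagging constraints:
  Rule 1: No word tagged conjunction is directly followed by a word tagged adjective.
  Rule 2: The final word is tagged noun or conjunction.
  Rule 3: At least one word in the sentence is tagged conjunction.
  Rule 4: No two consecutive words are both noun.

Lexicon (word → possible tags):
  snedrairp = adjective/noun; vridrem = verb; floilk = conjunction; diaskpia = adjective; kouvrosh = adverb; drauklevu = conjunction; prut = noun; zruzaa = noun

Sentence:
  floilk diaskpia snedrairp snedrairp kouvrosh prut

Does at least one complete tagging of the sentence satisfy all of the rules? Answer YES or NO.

NO

Candidates per position — 1:floilk {conjunction}; 2:diaskpia {adjective}; 3:snedrairp {adjective,noun}; 4:snedrairp {adjective,noun}; 5:kouvrosh {adverb}; 6:prut {noun}.
Rule 1 cannot be satisfied by any choice of tags from the lexicon.
So there is no consistent tagging.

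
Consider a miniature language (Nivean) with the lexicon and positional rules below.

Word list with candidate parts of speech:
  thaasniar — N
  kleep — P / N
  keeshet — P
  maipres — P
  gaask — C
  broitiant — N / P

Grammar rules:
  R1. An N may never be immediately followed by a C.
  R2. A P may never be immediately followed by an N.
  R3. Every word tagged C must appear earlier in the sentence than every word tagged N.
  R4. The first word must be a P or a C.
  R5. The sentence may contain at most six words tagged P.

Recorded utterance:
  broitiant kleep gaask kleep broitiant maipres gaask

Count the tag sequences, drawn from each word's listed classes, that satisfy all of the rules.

Candidates per position — 1:broitiant {N,P}; 2:kleep {P,N}; 3:gaask {C}; 4:kleep {P,N}; 5:broitiant {N,P}; 6:maipres {P}; 7:gaask {C}.
There are 16 candidate sequences in total.
The sequences that satisfy every rule: P P C P P P C.
Count = 1.

1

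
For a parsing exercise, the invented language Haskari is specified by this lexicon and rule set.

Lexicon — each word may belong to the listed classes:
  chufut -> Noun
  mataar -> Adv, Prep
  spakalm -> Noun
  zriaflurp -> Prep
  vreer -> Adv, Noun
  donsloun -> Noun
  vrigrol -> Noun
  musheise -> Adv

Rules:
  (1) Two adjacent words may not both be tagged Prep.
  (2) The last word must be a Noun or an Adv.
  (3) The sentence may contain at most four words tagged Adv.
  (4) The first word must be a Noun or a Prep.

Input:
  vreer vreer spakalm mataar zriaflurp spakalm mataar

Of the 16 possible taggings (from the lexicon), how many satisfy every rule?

2

Candidates per position — 1:vreer {Adv,Noun}; 2:vreer {Adv,Noun}; 3:spakalm {Noun}; 4:mataar {Adv,Prep}; 5:zriaflurp {Prep}; 6:spakalm {Noun}; 7:mataar {Adv,Prep}.
There are 16 candidate sequences in total.
The sequences that satisfy every rule: Noun Adv Noun Adv Prep Noun Adv; Noun Noun Noun Adv Prep Noun Adv.
Count = 2.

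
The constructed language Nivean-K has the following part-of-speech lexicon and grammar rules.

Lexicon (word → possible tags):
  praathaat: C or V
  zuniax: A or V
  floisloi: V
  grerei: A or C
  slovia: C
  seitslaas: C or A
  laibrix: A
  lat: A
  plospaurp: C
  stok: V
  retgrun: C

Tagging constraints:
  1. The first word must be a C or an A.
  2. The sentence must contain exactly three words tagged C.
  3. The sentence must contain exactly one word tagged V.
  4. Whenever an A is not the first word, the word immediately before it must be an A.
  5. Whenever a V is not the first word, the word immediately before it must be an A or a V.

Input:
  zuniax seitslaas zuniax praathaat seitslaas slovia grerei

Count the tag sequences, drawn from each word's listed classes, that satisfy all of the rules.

1

Candidates per position — 1:zuniax {A,V}; 2:seitslaas {C,A}; 3:zuniax {A,V}; 4:praathaat {C,V}; 5:seitslaas {C,A}; 6:slovia {C}; 7:grerei {A,C}.
There are 64 candidate sequences in total.
The sequences that satisfy every rule: A A A V C C C.
Count = 1.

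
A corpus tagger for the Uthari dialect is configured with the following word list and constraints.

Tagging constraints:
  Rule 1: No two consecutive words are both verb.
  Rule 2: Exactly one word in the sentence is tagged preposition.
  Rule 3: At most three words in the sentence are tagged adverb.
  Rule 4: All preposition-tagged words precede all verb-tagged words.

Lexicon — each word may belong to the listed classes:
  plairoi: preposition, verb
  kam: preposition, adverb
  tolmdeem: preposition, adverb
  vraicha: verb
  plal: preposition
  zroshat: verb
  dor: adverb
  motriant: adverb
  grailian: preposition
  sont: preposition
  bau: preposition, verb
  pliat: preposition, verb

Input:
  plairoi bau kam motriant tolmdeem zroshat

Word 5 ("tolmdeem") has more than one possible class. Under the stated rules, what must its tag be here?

Candidates per position — 1:plairoi {preposition,verb}; 2:bau {preposition,verb}; 3:kam {preposition,adverb}; 4:motriant {adverb}; 5:tolmdeem {preposition,adverb}; 6:zroshat {verb}.
Position 5: the remaining choice is settled jointly with positions 1, 2, 3 — only adverb at position 5 is part of a tagging that satisfies every rule.
The unique satisfying tagging is: preposition verb adverb adverb adverb verb.
Check: rule 1 holds; rule 2 holds; rule 3 holds; rule 4 holds.

adverb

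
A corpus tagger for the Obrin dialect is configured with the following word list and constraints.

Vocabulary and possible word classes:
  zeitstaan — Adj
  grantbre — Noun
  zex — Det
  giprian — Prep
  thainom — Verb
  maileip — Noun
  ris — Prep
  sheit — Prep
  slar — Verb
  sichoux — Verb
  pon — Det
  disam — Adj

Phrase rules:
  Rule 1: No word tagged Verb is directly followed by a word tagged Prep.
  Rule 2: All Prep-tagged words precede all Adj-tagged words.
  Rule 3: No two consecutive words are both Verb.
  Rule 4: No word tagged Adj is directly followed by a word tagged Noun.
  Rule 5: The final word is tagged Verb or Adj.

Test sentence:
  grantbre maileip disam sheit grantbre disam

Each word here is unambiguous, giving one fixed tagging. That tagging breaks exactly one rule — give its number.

Fixed tagging: Noun Noun Adj Prep Noun Adj.
Applying the rules: R1 holds, R2 violated, R3 holds, R4 holds, R5 holds.
Only rule 2 fails.

2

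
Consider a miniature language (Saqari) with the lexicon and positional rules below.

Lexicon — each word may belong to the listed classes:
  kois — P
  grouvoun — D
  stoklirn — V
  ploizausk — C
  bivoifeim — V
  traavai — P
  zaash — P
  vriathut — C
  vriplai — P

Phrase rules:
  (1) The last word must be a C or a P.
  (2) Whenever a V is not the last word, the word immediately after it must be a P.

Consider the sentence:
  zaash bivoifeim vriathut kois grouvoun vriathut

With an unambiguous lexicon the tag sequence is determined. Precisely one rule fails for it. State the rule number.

2

Fixed tagging: P V C P D C.
Checking each rule: R1 ✓, R2 ✗.
Only rule 2 fails.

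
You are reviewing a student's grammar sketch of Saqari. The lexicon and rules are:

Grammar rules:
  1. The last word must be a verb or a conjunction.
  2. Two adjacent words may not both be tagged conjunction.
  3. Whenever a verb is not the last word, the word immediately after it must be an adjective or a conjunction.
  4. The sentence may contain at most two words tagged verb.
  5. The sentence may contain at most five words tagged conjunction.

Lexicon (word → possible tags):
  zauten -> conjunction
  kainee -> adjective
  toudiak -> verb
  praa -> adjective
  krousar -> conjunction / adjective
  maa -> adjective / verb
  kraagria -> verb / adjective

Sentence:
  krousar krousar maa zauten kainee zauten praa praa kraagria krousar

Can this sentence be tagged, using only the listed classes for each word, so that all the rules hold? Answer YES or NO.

YES

Candidates per position — 1:krousar {conjunction,adjective}; 2:krousar {conjunction,adjective}; 3:maa {adjective,verb}; 4:zauten {conjunction}; 5:kainee {adjective}; 6:zauten {conjunction}; 7:praa {adjective}; 8:praa {adjective}; 9:kraagria {verb,adjective}; 10:krousar {conjunction,adjective}.
One satisfying assignment: conjunction adjective verb conjunction adjective conjunction adjective adjective adjective conjunction.
Rule-by-rule: rule 1 satisfied; rule 2 satisfied; rule 3 satisfied; rule 4 satisfied; rule 5 satisfied.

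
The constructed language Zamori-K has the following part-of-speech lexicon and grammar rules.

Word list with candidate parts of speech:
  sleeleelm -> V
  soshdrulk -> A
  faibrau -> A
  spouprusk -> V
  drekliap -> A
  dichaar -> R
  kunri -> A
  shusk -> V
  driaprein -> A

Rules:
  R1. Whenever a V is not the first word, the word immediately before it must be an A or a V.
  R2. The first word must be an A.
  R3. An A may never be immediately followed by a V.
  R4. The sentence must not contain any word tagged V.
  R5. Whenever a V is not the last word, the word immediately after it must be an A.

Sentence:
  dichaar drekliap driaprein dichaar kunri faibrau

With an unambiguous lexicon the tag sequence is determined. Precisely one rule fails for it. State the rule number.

Fixed tagging: R A A R A A.
Rule check: R1 holds, R2 violated, R3 holds, R4 holds, R5 holds.
Only rule 2 fails.

2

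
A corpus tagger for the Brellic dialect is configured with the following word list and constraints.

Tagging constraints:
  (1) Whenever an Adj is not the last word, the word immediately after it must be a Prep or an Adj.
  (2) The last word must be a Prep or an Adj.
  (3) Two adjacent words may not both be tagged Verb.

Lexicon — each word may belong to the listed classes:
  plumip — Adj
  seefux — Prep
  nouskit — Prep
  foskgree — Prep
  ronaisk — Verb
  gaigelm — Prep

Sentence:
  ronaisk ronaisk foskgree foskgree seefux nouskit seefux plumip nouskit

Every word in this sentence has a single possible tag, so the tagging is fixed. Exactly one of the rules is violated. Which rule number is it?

Fixed tagging: Verb Verb Prep Prep Prep Prep Prep Adj Prep.
Checking each rule: R1 pass, R2 pass, R3 fail.
Only rule 3 fails.

3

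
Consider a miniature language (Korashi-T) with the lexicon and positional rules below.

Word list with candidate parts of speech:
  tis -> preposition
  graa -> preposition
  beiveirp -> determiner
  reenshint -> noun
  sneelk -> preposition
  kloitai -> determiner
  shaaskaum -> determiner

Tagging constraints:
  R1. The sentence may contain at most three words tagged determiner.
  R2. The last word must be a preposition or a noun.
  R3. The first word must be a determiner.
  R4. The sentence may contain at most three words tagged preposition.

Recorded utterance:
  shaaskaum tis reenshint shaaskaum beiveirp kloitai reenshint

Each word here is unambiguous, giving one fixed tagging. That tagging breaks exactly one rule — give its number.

1

Fixed tagging: determiner preposition noun determiner determiner determiner noun.
Rule check: R1 violated, R2 holds, R3 holds, R4 holds.
Only rule 1 fails.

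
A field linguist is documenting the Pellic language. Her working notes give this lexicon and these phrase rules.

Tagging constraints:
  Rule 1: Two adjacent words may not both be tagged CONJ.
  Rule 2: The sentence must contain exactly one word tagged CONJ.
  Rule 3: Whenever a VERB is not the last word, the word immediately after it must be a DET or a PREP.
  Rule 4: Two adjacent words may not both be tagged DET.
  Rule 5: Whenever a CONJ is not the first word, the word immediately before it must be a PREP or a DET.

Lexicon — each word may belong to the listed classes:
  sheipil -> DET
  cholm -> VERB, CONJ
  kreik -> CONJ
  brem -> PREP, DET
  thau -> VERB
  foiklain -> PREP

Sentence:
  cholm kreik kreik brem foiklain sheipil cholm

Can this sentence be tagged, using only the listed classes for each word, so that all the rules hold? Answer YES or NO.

Candidates per position — 1:cholm {VERB,CONJ}; 2:kreik {CONJ}; 3:kreik {CONJ}; 4:brem {PREP,DET}; 5:foiklain {PREP}; 6:sheipil {DET}; 7:cholm {VERB,CONJ}.
Rule 1 cannot be satisfied by any choice of tags from the lexicon.
So there is no consistent tagging.

NO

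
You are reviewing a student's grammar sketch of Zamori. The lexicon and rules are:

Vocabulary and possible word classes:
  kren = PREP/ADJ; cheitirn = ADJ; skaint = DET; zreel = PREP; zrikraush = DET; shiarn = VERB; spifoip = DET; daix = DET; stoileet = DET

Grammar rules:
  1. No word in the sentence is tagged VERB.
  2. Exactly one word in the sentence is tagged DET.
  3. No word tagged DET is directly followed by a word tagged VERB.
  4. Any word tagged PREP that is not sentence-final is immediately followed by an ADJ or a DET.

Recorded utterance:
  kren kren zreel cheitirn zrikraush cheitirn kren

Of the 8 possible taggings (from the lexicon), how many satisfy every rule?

4

Candidates per position — 1:kren {PREP,ADJ}; 2:kren {PREP,ADJ}; 3:zreel {PREP}; 4:cheitirn {ADJ}; 5:zrikraush {DET}; 6:cheitirn {ADJ}; 7:kren {PREP,ADJ}.
There are 8 candidate sequences in total.
The sequences that satisfy every rule: PREP ADJ PREP ADJ DET ADJ PREP; PREP ADJ PREP ADJ DET ADJ ADJ; ADJ ADJ PREP ADJ DET ADJ PREP; ADJ ADJ PREP ADJ DET ADJ ADJ.
Count = 4.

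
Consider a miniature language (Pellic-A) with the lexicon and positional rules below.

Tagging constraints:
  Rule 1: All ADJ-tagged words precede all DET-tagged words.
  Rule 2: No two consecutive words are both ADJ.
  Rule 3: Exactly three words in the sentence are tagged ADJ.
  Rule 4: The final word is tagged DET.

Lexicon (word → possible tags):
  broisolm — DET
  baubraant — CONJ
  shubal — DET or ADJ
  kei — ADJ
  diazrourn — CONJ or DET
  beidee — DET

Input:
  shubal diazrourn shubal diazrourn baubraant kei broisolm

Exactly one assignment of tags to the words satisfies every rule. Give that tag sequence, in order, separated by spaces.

Candidates per position — 1:shubal {DET,ADJ}; 2:diazrourn {CONJ,DET}; 3:shubal {DET,ADJ}; 4:diazrourn {CONJ,DET}; 5:baubraant {CONJ}; 6:kei {ADJ}; 7:broisolm {DET}.
Position 1: tagging it DET would leave rule 1 unsatisfiable, so it must be ADJ.
Position 2: tagging it DET would leave rule 1 unsatisfiable, so it must be CONJ.
Position 3: tagging it DET would leave rule 1 unsatisfiable, so it must be ADJ.
Position 4: tagging it DET would leave rule 1 unsatisfiable, so it must be CONJ.
That leaves exactly one tagging: ADJ CONJ ADJ CONJ CONJ ADJ DET.
Checking: rule 1 ✓; rule 2 ✓; rule 3 ✓; rule 4 ✓.

ADJ CONJ ADJ CONJ CONJ ADJ DET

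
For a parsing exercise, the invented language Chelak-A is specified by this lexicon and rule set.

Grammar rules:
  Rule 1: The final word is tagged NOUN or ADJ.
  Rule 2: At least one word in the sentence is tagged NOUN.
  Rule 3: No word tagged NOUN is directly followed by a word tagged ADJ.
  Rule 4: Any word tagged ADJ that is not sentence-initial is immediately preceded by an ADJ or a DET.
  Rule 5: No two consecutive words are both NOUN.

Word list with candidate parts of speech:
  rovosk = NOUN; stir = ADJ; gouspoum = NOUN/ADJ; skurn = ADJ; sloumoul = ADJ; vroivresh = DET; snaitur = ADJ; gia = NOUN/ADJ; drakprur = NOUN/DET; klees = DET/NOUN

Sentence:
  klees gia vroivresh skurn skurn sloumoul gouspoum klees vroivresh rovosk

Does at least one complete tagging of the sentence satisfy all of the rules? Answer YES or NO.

Candidates per position — 1:klees {DET,NOUN}; 2:gia {NOUN,ADJ}; 3:vroivresh {DET}; 4:skurn {ADJ}; 5:skurn {ADJ}; 6:sloumoul {ADJ}; 7:gouspoum {NOUN,ADJ}; 8:klees {DET,NOUN}; 9:vroivresh {DET}; 10:rovosk {NOUN}.
One satisfying assignment: DET ADJ DET ADJ ADJ ADJ ADJ NOUN DET NOUN.
Check: rule 1 holds; rule 2 holds; rule 3 holds; rule 4 holds; rule 5 holds.

YES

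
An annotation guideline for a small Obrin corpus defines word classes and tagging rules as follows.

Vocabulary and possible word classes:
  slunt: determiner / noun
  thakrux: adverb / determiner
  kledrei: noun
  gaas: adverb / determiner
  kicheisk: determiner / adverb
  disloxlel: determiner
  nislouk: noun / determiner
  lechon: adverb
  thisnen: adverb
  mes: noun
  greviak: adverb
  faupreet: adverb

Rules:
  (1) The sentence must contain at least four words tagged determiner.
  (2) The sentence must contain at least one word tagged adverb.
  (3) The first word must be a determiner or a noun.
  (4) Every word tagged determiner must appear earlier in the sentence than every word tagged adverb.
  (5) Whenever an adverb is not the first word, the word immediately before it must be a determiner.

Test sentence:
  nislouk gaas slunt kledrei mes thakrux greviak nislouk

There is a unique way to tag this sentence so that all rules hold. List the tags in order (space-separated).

determiner determiner determiner noun noun determiner adverb noun

Candidates per position — 1:nislouk {noun,determiner}; 2:gaas {adverb,determiner}; 3:slunt {determiner,noun}; 4:kledrei {noun}; 5:mes {noun}; 6:thakrux {adverb,determiner}; 7:greviak {adverb}; 8:nislouk {noun,determiner}.
If word 6 were adverb, no tagging could satisfy rule 5; so word 6 is determiner.
If word 8 were determiner, no tagging could satisfy rule 4; so word 8 is noun.
If word 1 were noun, no tagging could satisfy rule 1; so word 1 is determiner.
If word 2 were adverb, no tagging could satisfy rule 1; so word 2 is determiner.
If word 3 were noun, no tagging could satisfy rule 1; so word 3 is determiner.
The unique satisfying tagging is: determiner determiner determiner noun noun determiner adverb noun.
Verifying each rule — rule 1 holds; rule 2 holds; rule 3 holds; rule 4 holds; rule 5 holds.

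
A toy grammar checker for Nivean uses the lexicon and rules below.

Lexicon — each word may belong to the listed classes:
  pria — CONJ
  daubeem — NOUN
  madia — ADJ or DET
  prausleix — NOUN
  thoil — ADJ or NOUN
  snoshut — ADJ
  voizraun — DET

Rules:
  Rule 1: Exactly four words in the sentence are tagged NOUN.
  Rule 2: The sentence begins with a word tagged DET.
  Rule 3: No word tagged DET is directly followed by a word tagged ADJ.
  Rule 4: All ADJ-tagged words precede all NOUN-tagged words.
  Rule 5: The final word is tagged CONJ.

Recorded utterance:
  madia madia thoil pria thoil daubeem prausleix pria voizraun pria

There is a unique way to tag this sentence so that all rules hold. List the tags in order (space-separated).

Candidates per position — 1:madia {ADJ,DET}; 2:madia {ADJ,DET}; 3:thoil {ADJ,NOUN}; 4:pria {CONJ}; 5:thoil {ADJ,NOUN}; 6:daubeem {NOUN}; 7:prausleix {NOUN}; 8:pria {CONJ}; 9:voizraun {DET}; 10:pria {CONJ}.
At position 1, choosing ADJ makes rule 2 impossible to satisfy; hence DET.
At position 2, choosing ADJ makes rule 3 impossible to satisfy; hence DET.
At position 3, choosing ADJ makes rule 1 impossible to satisfy; hence NOUN.
At position 5, choosing ADJ makes rule 1 impossible to satisfy; hence NOUN.
The unique satisfying tagging is: DET DET NOUN CONJ NOUN NOUN NOUN CONJ DET CONJ.
Check: rule 1 satisfied; rule 2 satisfied; rule 3 satisfied; rule 4 satisfied; rule 5 satisfied.

DET DET NOUN CONJ NOUN NOUN NOUN CONJ DET CONJ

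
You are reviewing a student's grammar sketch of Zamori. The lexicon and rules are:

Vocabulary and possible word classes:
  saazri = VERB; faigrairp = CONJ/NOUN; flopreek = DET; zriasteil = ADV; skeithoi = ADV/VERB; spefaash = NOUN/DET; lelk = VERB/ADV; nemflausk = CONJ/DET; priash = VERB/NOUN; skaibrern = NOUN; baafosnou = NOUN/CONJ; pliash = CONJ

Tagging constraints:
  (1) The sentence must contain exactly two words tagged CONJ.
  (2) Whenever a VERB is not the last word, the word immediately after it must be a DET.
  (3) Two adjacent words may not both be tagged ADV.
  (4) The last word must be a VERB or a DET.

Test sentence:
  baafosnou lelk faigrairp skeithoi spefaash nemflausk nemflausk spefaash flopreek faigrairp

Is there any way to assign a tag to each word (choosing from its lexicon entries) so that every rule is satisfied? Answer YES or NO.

NO

Candidates per position — 1:baafosnou {NOUN,CONJ}; 2:lelk {VERB,ADV}; 3:faigrairp {CONJ,NOUN}; 4:skeithoi {ADV,VERB}; 5:spefaash {NOUN,DET}; 6:nemflausk {CONJ,DET}; 7:nemflausk {CONJ,DET}; 8:spefaash {NOUN,DET}; 9:flopreek {DET}; 10:faigrairp {CONJ,NOUN}.
Rule 4 cannot be satisfied by any choice of tags from the lexicon.
So there is no consistent tagging.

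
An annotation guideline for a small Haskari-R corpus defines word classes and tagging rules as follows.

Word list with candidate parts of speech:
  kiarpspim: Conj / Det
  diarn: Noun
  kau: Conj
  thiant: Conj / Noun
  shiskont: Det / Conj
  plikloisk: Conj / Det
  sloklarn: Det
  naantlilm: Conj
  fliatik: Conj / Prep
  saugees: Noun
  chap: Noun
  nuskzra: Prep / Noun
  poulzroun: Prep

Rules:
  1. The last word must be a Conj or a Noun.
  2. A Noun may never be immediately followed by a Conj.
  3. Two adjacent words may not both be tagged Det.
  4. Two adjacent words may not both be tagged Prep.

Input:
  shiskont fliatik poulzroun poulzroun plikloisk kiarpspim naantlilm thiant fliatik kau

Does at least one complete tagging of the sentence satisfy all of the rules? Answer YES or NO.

NO

Candidates per position — 1:shiskont {Det,Conj}; 2:fliatik {Conj,Prep}; 3:poulzroun {Prep}; 4:poulzroun {Prep}; 5:plikloisk {Conj,Det}; 6:kiarpspim {Conj,Det}; 7:naantlilm {Conj}; 8:thiant {Conj,Noun}; 9:fliatik {Conj,Prep}; 10:kau {Conj}.
Rule 4 cannot be satisfied by any choice of tags from the lexicon.
So there is no consistent tagging.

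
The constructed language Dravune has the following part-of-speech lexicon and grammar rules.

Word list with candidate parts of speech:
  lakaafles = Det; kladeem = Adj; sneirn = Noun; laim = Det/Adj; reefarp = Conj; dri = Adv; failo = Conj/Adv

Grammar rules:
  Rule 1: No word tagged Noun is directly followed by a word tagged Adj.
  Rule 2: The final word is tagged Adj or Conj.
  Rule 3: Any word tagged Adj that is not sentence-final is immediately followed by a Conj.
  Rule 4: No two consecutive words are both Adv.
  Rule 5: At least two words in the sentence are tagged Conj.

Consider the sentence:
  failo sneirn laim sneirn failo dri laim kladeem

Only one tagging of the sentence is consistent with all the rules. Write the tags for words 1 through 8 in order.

Conj Noun Det Noun Conj Adv Det Adj

Candidates per position — 1:failo {Conj,Adv}; 2:sneirn {Noun}; 3:laim {Det,Adj}; 4:sneirn {Noun}; 5:failo {Conj,Adv}; 6:dri {Adv}; 7:laim {Det,Adj}; 8:kladeem {Adj}.
Position 1: tagging it Adv would leave rule 5 unsatisfiable, so it must be Conj.
Position 3: tagging it Adj would leave rule 1 unsatisfiable, so it must be Det.
Position 5: tagging it Adv would leave rule 4 unsatisfiable, so it must be Conj.
Position 7: tagging it Adj would leave rule 3 unsatisfiable, so it must be Det.
So the tagging must be: Conj Noun Det Noun Conj Adv Det Adj.
Check: rule 1 ✓; rule 2 ✓; rule 3 ✓; rule 4 ✓; rule 5 ✓.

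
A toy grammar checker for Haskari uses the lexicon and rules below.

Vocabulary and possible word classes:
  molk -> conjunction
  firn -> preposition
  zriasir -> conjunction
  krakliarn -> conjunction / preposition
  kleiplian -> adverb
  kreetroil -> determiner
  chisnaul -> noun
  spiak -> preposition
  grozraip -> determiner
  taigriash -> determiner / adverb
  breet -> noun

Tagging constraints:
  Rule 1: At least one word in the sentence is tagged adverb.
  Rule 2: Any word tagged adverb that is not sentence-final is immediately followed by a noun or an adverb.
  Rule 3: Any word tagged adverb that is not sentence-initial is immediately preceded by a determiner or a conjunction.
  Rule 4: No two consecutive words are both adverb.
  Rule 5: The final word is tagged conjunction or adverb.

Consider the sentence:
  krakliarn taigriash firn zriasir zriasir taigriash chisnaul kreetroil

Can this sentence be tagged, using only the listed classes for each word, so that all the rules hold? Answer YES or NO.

Candidates per position — 1:krakliarn {conjunction,preposition}; 2:taigriash {determiner,adverb}; 3:firn {preposition}; 4:zriasir {conjunction}; 5:zriasir {conjunction}; 6:taigriash {determiner,adverb}; 7:chisnaul {noun}; 8:kreetroil {determiner}.
Rule 5 cannot be satisfied by any choice of tags from the lexicon.
So there is no consistent tagging.

NO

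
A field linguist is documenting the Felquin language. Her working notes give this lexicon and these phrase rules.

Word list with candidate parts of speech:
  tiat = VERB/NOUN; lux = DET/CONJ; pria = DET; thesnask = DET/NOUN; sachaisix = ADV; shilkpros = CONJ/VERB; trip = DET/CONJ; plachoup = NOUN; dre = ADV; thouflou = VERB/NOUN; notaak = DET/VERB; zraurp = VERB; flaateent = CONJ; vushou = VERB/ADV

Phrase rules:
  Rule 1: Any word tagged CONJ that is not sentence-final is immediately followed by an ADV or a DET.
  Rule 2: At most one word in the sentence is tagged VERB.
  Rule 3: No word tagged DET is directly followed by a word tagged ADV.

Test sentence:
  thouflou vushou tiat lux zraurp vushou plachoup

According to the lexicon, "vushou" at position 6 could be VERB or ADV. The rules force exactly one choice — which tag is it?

Candidates per position — 1:thouflou {VERB,NOUN}; 2:vushou {VERB,ADV}; 3:tiat {VERB,NOUN}; 4:lux {DET,CONJ}; 5:zraurp {VERB}; 6:vushou {VERB,ADV}; 7:plachoup {NOUN}.
At position 1, choosing VERB makes rule 2 impossible to satisfy; hence NOUN.
At position 2, choosing VERB makes rule 2 impossible to satisfy; hence ADV.
At position 3, choosing VERB makes rule 2 impossible to satisfy; hence NOUN.
At position 4, choosing CONJ makes rule 1 impossible to satisfy; hence DET.
At position 6, choosing VERB makes rule 2 impossible to satisfy; hence ADV.
So the tagging must be: NOUN ADV NOUN DET VERB ADV NOUN.
Rule-by-rule: rule 1 satisfied; rule 2 satisfied; rule 3 satisfied.

ADV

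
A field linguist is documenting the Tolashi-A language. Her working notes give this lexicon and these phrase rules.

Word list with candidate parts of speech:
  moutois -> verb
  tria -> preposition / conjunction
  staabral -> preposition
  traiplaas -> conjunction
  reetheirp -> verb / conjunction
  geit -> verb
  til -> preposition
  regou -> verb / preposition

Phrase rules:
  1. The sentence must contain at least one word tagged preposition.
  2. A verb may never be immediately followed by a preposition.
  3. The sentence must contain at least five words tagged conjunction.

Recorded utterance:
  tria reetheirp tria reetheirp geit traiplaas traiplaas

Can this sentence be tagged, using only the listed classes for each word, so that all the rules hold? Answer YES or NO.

YES

Candidates per position — 1:tria {preposition,conjunction}; 2:reetheirp {verb,conjunction}; 3:tria {preposition,conjunction}; 4:reetheirp {verb,conjunction}; 5:geit {verb}; 6:traiplaas {conjunction}; 7:traiplaas {conjunction}.
One satisfying assignment: conjunction conjunction preposition conjunction verb conjunction conjunction.
Check: rule 1 holds; rule 2 holds; rule 3 holds.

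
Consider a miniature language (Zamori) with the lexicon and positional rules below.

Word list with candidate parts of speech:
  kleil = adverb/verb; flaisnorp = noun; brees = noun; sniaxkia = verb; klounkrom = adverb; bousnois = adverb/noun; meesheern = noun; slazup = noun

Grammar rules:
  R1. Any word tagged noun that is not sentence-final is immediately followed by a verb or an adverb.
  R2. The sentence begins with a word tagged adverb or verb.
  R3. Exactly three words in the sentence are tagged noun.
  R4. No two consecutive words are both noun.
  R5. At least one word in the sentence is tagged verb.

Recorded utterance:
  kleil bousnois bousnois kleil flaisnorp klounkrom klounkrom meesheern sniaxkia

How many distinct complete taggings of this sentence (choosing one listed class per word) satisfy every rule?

8

Candidates per position — 1:kleil {adverb,verb}; 2:bousnois {adverb,noun}; 3:bousnois {adverb,noun}; 4:kleil {adverb,verb}; 5:flaisnorp {noun}; 6:klounkrom {adverb}; 7:klounkrom {adverb}; 8:meesheern {noun}; 9:sniaxkia {verb}.
There are 16 candidate sequences in total.
Checking each against the rules leaves 8 sequences.
Count = 8.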